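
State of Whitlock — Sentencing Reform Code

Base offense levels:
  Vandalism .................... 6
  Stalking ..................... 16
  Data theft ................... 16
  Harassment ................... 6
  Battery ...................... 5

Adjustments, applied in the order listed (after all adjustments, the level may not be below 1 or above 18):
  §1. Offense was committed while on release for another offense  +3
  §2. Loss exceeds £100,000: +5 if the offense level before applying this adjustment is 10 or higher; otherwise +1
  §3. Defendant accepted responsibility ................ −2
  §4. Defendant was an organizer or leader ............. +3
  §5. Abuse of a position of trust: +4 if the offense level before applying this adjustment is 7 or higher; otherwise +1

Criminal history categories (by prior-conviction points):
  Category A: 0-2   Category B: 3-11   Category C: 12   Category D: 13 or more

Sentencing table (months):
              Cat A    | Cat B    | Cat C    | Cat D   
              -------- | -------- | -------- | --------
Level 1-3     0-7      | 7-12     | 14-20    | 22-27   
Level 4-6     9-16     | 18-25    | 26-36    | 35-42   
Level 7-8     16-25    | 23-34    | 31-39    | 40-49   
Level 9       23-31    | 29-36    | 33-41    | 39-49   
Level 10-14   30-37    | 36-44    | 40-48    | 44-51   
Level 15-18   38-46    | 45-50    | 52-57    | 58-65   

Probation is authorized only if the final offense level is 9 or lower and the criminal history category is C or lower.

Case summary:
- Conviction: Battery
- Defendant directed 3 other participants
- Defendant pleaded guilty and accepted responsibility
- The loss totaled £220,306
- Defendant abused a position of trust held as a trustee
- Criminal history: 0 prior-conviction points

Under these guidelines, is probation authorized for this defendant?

No

Base offense level for battery: 5.
§1 does not apply.
§2 applies (level before this adjustment is 5 < 10, so +1): 5 + 1 = 6.
§3 applies: 6 − 2 = 4.
§4 applies: 4 + 3 = 7.
§5 applies (level before this adjustment is 7 ≥ 7, so +4): 7 + 4 = 11.
Final offense level: 11.
Criminal history: 0 prior points → Category A (0-2).
Level 11 falls in the 10-14 band.
Grid: Level 10-14 × Category A = 30-37 months.
Probation check: level 11 > 9 and category A ≤ C → not eligible.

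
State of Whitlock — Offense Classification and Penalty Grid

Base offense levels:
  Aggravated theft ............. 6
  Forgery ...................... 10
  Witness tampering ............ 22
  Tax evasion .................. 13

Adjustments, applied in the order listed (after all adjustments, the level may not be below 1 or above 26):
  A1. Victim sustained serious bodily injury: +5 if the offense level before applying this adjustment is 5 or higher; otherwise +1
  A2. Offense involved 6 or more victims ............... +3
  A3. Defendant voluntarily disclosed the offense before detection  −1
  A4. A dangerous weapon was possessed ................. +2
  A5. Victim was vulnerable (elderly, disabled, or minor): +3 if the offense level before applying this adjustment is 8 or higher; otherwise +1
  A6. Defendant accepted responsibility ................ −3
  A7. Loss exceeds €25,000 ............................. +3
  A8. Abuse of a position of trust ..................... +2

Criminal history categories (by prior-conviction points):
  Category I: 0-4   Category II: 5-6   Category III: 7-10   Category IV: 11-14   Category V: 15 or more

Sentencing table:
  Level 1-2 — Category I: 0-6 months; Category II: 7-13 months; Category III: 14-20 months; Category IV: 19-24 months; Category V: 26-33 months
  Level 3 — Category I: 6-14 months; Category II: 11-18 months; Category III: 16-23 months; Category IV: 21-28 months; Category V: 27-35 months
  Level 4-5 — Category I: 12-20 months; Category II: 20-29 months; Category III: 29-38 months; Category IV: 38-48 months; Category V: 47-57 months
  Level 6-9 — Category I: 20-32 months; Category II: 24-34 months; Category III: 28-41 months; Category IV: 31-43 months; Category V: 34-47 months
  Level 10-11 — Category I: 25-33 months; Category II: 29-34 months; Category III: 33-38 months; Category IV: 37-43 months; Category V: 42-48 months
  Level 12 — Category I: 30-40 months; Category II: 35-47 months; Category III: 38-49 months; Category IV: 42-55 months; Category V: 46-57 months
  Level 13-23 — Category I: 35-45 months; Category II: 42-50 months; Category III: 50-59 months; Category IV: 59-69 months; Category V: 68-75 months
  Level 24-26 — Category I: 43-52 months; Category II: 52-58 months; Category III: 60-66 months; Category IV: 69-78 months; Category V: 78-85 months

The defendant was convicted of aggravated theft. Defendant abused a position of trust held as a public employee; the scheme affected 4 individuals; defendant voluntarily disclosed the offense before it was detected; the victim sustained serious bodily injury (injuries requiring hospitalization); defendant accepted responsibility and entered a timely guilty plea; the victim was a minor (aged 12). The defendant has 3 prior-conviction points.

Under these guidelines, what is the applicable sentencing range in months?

Base offense level for aggravated theft: 6.
A1 applies (level before this adjustment is 6 ≥ 5, so +5): 6 + 5 = 11.
A2 does not apply.
A3 applies: 11 − 1 = 10.
A4 does not apply.
A5 applies (level before this adjustment is 10 ≥ 8, so +3): 10 + 3 = 13.
A6 applies: 13 − 3 = 10.
A8 applies: 10 + 2 = 12.
Final offense level: 12.
Criminal history: 3 prior points → Category I (0-4).
Level 12 falls in the 12 band.
Grid: Level 12 × Category I = 30-40 months.

30-40 months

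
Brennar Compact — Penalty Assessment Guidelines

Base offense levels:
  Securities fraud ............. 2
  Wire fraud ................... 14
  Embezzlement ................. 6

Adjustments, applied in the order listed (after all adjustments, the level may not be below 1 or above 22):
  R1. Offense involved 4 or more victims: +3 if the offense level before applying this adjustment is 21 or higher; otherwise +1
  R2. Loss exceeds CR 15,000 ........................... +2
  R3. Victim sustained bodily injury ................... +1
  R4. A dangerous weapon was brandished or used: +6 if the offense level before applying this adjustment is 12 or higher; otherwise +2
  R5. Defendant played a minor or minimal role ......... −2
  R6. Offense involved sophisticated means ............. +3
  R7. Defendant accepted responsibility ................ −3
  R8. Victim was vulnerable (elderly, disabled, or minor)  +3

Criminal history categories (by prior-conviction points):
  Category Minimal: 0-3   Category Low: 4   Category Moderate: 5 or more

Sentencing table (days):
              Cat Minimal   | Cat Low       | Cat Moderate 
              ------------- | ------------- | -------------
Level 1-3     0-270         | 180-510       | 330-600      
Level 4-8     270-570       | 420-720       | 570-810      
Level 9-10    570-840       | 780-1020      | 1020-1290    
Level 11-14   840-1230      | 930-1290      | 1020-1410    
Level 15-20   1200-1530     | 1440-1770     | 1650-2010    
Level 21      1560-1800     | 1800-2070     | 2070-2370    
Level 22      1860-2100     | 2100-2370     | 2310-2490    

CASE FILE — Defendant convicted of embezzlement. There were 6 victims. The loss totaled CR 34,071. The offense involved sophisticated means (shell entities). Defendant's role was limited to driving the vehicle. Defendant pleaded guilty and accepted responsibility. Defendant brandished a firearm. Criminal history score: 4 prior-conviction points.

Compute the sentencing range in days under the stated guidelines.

780-1020 days

Base offense level for embezzlement: 6.
R1 applies (level before this adjustment is 6 < 21, so +1): 6 + 1 = 7.
R2 applies: 7 + 2 = 9.
R3 does not apply.
R4 applies (level before this adjustment is 9 < 12, so +2): 9 + 2 = 11.
R5 applies: 11 − 2 = 9.
R6 applies: 9 + 3 = 12.
R7 applies: 12 − 3 = 9.
R8 does not apply.
Final offense level: 9.
Criminal history: 4 prior points → Category Low (4).
Level 9 falls in the 9-10 band.
Grid: Level 9-10 × Category Low = 780-1020 days.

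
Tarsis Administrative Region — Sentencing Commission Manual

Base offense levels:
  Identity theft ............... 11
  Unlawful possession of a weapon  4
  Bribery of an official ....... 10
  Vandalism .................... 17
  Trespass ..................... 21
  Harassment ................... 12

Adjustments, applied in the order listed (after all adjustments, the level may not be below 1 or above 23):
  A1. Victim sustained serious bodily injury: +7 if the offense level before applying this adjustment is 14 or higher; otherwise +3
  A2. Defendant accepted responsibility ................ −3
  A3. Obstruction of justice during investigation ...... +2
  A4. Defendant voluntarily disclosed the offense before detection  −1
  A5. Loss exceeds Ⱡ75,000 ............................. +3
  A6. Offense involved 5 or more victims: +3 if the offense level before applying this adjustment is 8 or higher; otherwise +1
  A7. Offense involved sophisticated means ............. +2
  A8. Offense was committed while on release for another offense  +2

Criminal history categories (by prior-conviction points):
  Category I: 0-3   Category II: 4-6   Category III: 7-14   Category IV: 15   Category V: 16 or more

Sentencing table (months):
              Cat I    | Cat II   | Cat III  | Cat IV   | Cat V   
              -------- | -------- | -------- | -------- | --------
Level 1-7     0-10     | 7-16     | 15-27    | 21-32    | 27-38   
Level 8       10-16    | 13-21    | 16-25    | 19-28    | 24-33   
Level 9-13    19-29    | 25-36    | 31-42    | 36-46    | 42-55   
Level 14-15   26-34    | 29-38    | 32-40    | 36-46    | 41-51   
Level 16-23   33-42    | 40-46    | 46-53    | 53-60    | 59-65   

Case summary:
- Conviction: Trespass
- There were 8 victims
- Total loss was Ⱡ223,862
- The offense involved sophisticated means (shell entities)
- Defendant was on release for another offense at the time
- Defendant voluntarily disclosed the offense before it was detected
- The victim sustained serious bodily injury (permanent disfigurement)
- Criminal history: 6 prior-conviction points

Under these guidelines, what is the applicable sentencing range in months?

40-46 months

Base offense level for trespass: 21.
A1 applies (level before this adjustment is 21 ≥ 14, so +7): 21 + 7 = 28.
A3 does not apply.
A4 applies: 28 − 1 = 27.
A5 applies: 27 + 3 = 30.
A6 applies (level before this adjustment is 30 ≥ 8, so +3): 30 + 3 = 33.
A7 applies: 33 + 2 = 35.
A8 applies: 35 + 2 = 37.
Level 37 exceeds the maximum of 23; capped at 23.
Final offense level: 23.
Criminal history: 6 prior points → Category II (4-6).
Level 23 falls in the 16-23 band.
Grid: Level 16-23 × Category II = 40-46 months.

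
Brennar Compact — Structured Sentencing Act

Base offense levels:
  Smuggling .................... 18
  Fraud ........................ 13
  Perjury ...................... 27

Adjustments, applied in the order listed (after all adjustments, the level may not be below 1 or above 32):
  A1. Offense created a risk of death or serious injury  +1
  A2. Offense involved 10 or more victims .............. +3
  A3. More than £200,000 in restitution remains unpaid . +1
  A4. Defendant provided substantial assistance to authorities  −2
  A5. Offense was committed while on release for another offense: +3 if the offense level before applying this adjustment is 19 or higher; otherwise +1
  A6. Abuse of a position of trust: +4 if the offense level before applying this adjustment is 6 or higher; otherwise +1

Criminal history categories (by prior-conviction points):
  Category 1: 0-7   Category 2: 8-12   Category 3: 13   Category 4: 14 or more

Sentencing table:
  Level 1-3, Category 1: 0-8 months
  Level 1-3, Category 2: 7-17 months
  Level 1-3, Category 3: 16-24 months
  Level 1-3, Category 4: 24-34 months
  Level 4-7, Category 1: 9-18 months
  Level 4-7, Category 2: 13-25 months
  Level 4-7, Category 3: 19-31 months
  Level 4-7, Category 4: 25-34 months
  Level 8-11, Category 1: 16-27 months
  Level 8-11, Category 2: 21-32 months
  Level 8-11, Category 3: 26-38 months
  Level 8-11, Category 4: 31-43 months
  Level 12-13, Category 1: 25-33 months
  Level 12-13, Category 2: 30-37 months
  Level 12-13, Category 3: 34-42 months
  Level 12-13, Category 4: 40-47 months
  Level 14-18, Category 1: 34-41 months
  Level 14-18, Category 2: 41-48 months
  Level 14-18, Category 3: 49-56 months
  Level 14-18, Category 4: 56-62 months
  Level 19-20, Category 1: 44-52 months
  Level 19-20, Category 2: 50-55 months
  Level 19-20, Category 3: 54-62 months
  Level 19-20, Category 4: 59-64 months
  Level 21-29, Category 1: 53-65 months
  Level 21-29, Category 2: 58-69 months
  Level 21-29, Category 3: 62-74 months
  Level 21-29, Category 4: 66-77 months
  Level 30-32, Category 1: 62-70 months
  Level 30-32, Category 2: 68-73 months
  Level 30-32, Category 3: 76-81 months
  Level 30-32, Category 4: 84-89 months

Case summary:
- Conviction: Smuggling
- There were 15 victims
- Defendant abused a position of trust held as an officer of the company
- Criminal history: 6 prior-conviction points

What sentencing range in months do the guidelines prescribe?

53-65 months

Base offense level for smuggling: 18.
A1 does not apply.
A2 applies: 18 + 3 = 21.
A3 does not apply.
A4 does not apply.
A6 applies (level before this adjustment is 21 ≥ 6, so +4): 21 + 4 = 25.
Final offense level: 25.
Criminal history: 6 prior points → Category 1 (0-7).
Level 25 falls in the 21-29 band.
Grid: Level 21-29 × Category 1 = 53-65 months.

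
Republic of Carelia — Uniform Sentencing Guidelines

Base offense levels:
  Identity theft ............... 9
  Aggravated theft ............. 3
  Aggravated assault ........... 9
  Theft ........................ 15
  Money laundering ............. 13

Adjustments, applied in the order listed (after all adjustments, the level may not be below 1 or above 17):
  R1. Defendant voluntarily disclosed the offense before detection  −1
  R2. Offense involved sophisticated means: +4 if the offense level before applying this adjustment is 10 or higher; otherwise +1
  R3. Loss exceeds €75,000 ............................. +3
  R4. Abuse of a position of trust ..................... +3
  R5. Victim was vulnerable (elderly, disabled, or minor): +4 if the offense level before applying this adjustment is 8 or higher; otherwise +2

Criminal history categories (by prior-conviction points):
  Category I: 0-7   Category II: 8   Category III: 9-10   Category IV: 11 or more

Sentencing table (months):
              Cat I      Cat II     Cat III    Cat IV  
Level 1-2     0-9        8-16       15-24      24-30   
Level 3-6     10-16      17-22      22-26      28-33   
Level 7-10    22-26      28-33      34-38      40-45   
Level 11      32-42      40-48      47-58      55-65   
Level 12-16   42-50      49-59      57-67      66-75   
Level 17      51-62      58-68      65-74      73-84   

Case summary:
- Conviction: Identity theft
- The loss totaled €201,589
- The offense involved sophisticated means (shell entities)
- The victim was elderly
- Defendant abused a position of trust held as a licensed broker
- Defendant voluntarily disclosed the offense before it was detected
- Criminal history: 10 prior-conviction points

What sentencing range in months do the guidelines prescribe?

Base offense level for identity theft: 9.
R1 applies: 9 − 1 = 8.
R2 applies (level before this adjustment is 8 < 10, so +1): 8 + 1 = 9.
R3 applies: 9 + 3 = 12.
R4 applies: 12 + 3 = 15.
R5 applies (level before this adjustment is 15 ≥ 8, so +4): 15 + 4 = 19.
Level 19 exceeds the maximum of 17; capped at 17.
Final offense level: 17.
Criminal history: 10 prior points → Category III (9-10).
Level 17 falls in the 17 band.
Grid: Level 17 × Category III = 65-74 months.

65-74 months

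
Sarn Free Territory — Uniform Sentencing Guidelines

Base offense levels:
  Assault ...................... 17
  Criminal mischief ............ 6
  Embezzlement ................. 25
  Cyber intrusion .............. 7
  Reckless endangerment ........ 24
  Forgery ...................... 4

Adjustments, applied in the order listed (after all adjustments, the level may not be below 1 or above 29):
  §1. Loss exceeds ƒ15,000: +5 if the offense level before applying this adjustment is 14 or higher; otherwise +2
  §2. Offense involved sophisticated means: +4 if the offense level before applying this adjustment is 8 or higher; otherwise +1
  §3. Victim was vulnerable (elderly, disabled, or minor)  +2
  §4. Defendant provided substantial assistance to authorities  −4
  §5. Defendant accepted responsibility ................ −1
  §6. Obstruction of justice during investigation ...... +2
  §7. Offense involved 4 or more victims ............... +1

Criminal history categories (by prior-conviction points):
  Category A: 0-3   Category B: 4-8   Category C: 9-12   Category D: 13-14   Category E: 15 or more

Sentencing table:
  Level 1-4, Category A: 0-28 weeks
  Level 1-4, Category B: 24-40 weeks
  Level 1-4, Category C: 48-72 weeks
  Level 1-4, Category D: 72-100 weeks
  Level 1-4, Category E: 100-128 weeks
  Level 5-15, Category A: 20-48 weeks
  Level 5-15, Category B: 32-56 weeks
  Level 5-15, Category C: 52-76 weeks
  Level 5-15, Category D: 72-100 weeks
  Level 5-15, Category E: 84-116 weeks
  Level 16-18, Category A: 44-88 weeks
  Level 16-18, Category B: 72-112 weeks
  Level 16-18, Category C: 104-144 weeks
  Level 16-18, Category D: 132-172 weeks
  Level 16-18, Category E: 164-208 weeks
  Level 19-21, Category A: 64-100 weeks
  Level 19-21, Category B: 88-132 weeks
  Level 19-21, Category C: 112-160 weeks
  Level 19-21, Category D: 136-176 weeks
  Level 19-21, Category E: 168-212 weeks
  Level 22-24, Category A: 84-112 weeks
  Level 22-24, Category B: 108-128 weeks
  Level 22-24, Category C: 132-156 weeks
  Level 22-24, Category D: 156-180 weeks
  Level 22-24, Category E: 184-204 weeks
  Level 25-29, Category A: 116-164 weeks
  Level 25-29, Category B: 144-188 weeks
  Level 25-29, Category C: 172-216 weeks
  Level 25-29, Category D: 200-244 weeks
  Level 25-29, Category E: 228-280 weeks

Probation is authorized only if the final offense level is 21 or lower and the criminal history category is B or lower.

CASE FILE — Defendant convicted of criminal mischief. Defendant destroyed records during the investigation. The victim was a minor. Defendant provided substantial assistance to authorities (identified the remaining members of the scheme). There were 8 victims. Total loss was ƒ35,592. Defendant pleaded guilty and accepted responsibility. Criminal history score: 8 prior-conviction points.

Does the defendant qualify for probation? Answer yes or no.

Base offense level for criminal mischief: 6.
§1 applies (level before this adjustment is 6 < 14, so +2): 6 + 2 = 8.
§2 does not apply.
§3 applies: 8 + 2 = 10.
§4 applies: 10 − 4 = 6.
§5 applies: 6 − 1 = 5.
§6 applies: 5 + 2 = 7.
§7 applies: 7 + 1 = 8.
Final offense level: 8.
Criminal history: 8 prior points → Category B (4-8).
Level 8 falls in the 5-15 band.
Grid: Level 5-15 × Category B = 32-56 weeks.
Probation check: level 8 ≤ 21 and category B ≤ B → eligible.

Yes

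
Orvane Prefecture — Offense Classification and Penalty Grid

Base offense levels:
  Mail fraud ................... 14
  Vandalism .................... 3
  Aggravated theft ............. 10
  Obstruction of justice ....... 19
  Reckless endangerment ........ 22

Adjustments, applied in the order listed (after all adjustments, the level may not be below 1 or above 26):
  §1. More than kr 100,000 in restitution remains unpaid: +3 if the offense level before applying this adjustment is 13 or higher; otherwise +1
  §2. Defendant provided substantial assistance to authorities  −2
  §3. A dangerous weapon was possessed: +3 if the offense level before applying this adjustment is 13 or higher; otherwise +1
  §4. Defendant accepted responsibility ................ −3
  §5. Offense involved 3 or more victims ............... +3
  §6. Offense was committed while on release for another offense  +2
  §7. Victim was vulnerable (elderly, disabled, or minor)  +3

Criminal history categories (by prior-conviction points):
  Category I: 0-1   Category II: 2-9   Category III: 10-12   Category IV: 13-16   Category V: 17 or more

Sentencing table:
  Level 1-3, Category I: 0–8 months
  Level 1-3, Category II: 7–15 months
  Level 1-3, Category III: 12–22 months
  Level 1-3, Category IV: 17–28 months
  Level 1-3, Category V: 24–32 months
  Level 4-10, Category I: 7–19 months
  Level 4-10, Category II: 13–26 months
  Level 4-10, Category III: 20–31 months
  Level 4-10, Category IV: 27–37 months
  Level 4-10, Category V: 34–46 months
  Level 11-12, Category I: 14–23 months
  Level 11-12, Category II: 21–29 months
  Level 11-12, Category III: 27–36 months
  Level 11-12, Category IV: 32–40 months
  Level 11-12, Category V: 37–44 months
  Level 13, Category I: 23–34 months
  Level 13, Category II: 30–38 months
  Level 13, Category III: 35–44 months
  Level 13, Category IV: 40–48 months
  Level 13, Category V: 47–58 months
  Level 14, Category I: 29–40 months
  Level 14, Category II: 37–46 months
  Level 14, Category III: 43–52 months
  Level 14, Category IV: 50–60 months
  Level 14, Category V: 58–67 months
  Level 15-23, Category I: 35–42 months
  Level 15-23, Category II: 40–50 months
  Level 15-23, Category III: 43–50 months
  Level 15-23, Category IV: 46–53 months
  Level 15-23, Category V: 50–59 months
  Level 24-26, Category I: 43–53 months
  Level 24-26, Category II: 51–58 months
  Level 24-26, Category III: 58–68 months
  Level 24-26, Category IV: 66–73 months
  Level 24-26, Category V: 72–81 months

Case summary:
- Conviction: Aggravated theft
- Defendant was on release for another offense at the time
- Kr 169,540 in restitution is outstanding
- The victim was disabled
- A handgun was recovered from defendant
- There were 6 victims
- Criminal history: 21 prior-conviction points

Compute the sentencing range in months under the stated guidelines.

50-59 months

Base offense level for aggravated theft: 10.
§1 applies (level before this adjustment is 10 < 13, so +1): 10 + 1 = 11.
§2 does not apply.
§3 applies (level before this adjustment is 11 < 13, so +1): 11 + 1 = 12.
§5 applies: 12 + 3 = 15.
§6 applies: 15 + 2 = 17.
§7 applies: 17 + 3 = 20.
Final offense level: 20.
Criminal history: 21 prior points → Category V (17+).
Level 20 falls in the 15-23 band.
Grid: Level 15-23 × Category V = 50-59 months.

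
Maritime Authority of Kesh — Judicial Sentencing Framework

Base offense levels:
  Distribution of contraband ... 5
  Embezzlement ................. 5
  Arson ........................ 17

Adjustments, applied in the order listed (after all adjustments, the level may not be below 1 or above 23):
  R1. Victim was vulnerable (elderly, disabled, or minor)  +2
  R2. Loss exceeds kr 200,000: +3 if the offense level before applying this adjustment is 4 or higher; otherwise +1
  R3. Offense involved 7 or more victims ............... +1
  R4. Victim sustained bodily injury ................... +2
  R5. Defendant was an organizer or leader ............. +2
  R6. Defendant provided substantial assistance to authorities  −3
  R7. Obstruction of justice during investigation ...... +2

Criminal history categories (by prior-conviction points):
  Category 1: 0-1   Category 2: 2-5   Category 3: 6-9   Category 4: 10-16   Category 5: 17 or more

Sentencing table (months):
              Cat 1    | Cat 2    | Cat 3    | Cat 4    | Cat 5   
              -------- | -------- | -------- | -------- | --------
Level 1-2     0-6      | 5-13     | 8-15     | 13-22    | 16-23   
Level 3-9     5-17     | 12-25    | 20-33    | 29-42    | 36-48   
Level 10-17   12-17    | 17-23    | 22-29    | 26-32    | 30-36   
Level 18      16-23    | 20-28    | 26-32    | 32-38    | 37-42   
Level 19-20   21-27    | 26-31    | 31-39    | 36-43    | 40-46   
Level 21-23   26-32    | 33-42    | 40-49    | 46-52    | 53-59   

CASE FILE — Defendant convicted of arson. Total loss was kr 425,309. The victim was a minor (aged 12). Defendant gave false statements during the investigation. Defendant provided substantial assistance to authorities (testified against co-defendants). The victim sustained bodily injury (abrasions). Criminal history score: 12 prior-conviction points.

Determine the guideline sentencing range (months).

46-52 months

Base offense level for arson: 17.
R1 applies: 17 + 2 = 19.
R2 applies (level before this adjustment is 19 ≥ 4, so +3): 19 + 3 = 22.
R4 applies: 22 + 2 = 24.
R6 applies: 24 − 3 = 21.
R7 applies: 21 + 2 = 23.
Final offense level: 23.
Criminal history: 12 prior points → Category 4 (10-16).
Level 23 falls in the 21-23 band.
Grid: Level 21-23 × Category 4 = 46-52 months.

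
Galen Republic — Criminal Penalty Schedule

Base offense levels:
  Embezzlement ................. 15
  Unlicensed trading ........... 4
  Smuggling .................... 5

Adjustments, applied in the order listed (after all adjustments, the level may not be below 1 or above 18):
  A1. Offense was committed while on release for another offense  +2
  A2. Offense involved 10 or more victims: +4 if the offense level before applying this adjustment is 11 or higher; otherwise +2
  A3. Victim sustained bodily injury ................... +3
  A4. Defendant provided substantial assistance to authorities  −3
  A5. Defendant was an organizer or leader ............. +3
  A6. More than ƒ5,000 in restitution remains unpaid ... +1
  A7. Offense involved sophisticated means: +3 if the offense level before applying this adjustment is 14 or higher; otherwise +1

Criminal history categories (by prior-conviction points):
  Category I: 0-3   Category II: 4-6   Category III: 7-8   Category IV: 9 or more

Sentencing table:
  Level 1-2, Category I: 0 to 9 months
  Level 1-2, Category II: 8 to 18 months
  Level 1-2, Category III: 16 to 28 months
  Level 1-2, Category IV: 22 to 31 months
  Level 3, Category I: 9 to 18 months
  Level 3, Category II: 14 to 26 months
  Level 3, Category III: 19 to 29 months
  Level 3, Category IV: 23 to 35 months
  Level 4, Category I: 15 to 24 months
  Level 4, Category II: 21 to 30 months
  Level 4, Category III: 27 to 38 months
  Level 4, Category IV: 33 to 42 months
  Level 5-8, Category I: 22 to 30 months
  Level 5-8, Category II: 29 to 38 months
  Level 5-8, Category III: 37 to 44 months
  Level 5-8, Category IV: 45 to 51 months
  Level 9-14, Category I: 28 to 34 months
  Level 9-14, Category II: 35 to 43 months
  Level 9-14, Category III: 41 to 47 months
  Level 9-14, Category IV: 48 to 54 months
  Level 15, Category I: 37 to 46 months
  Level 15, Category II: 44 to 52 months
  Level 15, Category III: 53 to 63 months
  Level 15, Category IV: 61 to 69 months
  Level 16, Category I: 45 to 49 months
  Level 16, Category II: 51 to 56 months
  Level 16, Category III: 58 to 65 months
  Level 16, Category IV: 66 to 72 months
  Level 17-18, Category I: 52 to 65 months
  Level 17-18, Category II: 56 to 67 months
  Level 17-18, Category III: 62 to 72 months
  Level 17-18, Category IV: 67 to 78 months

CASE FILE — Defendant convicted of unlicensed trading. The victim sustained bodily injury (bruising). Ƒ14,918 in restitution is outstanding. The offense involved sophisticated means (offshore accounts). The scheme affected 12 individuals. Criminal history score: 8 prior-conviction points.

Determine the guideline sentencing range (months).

Base offense level for unlicensed trading: 4.
A1 does not apply.
A2 applies (level before this adjustment is 4 < 11, so +2): 4 + 2 = 6.
A3 applies: 6 + 3 = 9.
A4 does not apply.
A6 applies: 9 + 1 = 10.
A7 applies (level before this adjustment is 10 < 14, so +1): 10 + 1 = 11.
Final offense level: 11.
Criminal history: 8 prior points → Category III (7-8).
Level 11 falls in the 9-14 band.
Grid: Level 9-14 × Category III = 41-47 months.

41-47 months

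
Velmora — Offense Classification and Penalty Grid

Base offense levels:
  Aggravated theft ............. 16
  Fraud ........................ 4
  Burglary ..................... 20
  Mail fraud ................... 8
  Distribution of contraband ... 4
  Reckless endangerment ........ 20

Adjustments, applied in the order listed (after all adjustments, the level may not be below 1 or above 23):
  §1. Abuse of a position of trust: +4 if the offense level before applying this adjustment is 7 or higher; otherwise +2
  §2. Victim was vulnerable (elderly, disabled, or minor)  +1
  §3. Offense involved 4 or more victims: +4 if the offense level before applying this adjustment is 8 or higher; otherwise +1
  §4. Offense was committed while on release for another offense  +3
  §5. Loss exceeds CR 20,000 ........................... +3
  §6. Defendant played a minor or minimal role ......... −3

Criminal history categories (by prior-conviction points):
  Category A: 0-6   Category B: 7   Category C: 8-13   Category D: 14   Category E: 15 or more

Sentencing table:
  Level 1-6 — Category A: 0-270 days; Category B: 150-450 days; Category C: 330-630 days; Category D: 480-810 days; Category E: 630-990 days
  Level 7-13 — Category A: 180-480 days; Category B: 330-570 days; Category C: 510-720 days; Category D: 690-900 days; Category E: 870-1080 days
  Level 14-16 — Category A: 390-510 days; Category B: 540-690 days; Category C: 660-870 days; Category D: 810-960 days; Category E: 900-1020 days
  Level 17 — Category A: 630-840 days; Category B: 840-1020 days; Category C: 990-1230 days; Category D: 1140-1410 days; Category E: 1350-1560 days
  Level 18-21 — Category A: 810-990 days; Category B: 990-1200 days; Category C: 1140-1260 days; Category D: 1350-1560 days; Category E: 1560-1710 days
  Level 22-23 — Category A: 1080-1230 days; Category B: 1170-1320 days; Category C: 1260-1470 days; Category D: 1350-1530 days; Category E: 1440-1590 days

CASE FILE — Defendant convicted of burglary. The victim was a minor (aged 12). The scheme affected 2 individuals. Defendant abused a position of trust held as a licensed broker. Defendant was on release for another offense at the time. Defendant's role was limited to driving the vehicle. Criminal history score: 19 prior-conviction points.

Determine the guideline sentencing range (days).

1440-1590 days

Base offense level for burglary: 20.
§1 applies (level before this adjustment is 20 ≥ 7, so +4): 20 + 4 = 24.
§2 applies: 24 + 1 = 25.
§3 does not apply.
§4 applies: 25 + 3 = 28.
§5 does not apply.
§6 applies: 28 − 3 = 25.
Level 25 exceeds the maximum of 23; capped at 23.
Final offense level: 23.
Criminal history: 19 prior points → Category E (15+).
Level 23 falls in the 22-23 band.
Grid: Level 22-23 × Category E = 1440-1590 days.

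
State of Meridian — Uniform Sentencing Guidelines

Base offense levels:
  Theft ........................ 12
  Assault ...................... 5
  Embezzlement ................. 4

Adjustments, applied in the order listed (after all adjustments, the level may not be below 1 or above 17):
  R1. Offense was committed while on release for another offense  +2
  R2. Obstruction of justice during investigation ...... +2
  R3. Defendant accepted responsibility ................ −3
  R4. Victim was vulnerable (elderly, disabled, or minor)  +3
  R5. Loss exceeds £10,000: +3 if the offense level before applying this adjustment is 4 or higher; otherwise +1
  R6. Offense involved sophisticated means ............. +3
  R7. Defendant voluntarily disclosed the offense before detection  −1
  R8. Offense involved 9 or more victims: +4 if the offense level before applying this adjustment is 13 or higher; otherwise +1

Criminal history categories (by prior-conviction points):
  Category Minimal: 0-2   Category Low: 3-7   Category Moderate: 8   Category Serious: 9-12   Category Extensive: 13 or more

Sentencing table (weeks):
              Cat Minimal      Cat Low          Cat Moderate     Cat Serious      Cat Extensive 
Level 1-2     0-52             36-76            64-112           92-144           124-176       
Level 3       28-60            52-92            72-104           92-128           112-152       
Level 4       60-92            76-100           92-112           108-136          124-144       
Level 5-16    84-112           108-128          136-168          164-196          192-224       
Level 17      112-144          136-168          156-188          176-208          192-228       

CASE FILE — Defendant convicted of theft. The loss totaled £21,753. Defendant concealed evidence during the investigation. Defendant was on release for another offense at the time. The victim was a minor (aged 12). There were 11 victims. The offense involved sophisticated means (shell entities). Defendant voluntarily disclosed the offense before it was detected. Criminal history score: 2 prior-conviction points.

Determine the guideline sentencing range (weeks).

Base offense level for theft: 12.
R1 applies: 12 + 2 = 14.
R2 applies: 14 + 2 = 16.
R3 does not apply.
R4 applies: 16 + 3 = 19.
R5 applies (level before this adjustment is 19 ≥ 4, so +3): 19 + 3 = 22.
R6 applies: 22 + 3 = 25.
R7 applies: 25 − 1 = 24.
R8 applies (level before this adjustment is 24 ≥ 13, so +4): 24 + 4 = 28.
Level 28 exceeds the maximum of 17; capped at 17.
Final offense level: 17.
Criminal history: 2 prior points → Category Minimal (0-2).
Level 17 falls in the 17 band.
Grid: Level 17 × Category Minimal = 112-144 weeks.

112-144 weeks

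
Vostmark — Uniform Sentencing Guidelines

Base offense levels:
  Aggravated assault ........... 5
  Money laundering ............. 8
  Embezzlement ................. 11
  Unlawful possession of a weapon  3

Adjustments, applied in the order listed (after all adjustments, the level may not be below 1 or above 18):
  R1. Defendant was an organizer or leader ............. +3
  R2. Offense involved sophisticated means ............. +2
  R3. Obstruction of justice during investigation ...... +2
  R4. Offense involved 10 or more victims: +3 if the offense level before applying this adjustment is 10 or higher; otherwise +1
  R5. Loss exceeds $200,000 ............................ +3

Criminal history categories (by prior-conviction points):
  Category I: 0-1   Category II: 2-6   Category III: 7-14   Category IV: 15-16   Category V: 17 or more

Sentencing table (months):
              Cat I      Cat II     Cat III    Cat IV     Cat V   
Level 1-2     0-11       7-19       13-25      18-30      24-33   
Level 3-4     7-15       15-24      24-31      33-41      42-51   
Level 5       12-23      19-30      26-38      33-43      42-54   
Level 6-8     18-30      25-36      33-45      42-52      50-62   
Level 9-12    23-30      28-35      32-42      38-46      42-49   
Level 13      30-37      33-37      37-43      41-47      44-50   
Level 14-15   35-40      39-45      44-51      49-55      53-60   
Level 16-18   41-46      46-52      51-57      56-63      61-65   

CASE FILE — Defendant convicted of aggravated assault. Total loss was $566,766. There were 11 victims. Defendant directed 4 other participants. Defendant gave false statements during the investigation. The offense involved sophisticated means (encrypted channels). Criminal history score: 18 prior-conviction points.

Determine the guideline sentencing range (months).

61-65 months

Base offense level for aggravated assault: 5.
R1 applies: 5 + 3 = 8.
R2 applies: 8 + 2 = 10.
R3 applies: 10 + 2 = 12.
R4 applies (level before this adjustment is 12 ≥ 10, so +3): 12 + 3 = 15.
R5 applies: 15 + 3 = 18.
Final offense level: 18.
Criminal history: 18 prior points → Category V (17+).
Level 18 falls in the 16-18 band.
Grid: Level 16-18 × Category V = 61-65 months.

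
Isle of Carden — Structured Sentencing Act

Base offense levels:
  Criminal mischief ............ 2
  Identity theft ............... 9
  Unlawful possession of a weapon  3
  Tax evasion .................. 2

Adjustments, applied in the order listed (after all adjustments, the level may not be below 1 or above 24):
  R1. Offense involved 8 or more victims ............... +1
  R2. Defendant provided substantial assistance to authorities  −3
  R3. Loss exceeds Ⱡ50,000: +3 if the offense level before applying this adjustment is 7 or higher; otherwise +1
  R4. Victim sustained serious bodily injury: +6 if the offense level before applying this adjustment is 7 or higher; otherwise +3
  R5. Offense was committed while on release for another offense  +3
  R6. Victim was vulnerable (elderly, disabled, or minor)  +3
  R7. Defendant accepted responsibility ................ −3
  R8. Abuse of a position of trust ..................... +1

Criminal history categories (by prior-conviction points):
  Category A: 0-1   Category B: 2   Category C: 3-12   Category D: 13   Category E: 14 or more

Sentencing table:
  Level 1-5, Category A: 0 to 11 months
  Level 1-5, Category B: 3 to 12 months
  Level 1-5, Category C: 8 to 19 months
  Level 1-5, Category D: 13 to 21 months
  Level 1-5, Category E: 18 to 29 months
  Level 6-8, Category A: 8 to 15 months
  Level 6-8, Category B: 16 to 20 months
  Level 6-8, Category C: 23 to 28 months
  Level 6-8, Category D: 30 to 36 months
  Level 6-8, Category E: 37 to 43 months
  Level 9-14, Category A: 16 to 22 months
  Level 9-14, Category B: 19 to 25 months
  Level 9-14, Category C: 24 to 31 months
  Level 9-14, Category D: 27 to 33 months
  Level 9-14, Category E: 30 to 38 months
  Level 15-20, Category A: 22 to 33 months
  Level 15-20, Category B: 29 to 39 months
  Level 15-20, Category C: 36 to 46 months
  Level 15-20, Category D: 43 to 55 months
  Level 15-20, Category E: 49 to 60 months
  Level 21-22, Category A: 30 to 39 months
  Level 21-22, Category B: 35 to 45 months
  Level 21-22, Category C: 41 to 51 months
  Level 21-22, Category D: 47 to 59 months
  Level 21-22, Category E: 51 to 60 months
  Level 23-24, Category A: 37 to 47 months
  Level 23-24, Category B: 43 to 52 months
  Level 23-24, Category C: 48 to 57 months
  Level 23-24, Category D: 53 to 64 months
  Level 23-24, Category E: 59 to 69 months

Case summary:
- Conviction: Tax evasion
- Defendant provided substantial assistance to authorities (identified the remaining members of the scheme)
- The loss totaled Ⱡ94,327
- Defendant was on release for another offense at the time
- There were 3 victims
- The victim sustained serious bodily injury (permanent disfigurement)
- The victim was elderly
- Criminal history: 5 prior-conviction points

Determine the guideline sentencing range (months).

24-31 months

Base offense level for tax evasion: 2.
R1 does not apply.
R2 applies: 2 − 3 = -1.
R3 applies (level before this adjustment is -1 < 7, so +1): -1 + 1 = 0.
R4 applies (level before this adjustment is 0 < 7, so +3): 0 + 3 = 3.
R5 applies: 3 + 3 = 6.
R6 applies: 6 + 3 = 9.
R7 does not apply.
R8 does not apply.
Final offense level: 9.
Criminal history: 5 prior points → Category C (3-12).
Level 9 falls in the 9-14 band.
Grid: Level 9-14 × Category C = 24-31 months.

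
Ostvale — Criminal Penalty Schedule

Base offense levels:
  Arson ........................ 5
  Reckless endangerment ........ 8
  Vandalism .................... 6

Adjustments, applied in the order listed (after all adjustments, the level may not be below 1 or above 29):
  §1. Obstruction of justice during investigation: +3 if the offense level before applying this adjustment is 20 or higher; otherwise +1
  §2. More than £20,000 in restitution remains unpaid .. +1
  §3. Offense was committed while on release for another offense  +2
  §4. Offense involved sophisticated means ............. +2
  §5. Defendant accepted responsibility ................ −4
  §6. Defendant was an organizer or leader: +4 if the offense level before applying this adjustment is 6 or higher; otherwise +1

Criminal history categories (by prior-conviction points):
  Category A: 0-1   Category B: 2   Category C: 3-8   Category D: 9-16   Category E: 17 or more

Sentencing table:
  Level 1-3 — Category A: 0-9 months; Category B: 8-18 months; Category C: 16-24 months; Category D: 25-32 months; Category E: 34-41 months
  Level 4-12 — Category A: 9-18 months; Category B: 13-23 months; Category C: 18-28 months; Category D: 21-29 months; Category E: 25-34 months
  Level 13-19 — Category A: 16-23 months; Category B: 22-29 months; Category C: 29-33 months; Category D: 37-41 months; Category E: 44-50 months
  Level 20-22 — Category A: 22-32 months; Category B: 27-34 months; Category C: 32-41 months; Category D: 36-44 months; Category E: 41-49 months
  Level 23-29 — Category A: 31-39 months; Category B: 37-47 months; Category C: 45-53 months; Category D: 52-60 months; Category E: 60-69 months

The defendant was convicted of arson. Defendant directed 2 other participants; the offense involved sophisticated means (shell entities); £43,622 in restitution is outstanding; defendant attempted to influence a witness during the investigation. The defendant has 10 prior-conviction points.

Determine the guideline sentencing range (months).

37-41 months

Base offense level for arson: 5.
§1 applies (level before this adjustment is 5 < 20, so +1): 5 + 1 = 6.
§2 applies: 6 + 1 = 7.
§3 does not apply.
§4 applies: 7 + 2 = 9.
§6 applies (level before this adjustment is 9 ≥ 6, so +4): 9 + 4 = 13.
Final offense level: 13.
Criminal history: 10 prior points → Category D (9-16).
Level 13 falls in the 13-19 band.
Grid: Level 13-19 × Category D = 37-41 months.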